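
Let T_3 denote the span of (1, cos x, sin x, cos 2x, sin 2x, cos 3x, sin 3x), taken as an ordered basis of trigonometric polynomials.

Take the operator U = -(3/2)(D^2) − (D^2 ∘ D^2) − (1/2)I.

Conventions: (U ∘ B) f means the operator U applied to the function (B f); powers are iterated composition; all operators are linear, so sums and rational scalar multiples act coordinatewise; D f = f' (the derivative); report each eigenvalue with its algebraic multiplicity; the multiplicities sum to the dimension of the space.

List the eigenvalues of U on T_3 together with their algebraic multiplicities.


image of 1: -1/2
image of cos x: 0
image of sin x: 0
image of cos 2x: -(21/2)cos 2x
image of sin 2x: -(21/2)sin 2x
image of cos 3x: -68cos 3x
image of sin 3x: -68sin 3x
the matrix is diagonal; its diagonal is (-1/2, 0, 0, -21/2, -21/2, -68, -68)
for a triangular matrix the eigenvalues are the diagonal entries, with algebraic multiplicity their repetition count

λ = -68 (multiplicity 2), λ = -21/2 (multiplicity 2), λ = -1/2 (multiplicity 1), λ = 0 (multiplicity 2)


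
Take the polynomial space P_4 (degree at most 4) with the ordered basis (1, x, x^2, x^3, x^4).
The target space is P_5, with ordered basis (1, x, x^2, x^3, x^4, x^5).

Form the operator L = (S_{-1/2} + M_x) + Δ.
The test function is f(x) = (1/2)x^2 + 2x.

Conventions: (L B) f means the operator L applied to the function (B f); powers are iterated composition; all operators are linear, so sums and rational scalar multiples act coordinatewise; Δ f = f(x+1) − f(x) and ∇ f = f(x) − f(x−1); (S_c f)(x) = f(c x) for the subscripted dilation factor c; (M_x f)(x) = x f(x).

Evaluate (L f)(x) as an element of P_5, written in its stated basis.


the image equals g(x) = (1/2)x^3 + (17/8)x^2 + 5/2

S_{-1/2} f = (1/8)x^2 - x
M_x f = (1/2)x^3 + 2x^2
(S_{-1/2} + M_x) f = (1/2)x^3 + (17/8)x^2 - x
Δ f = x + 5/2
((S_{-1/2} + M_x) + Δ) f = (1/2)x^3 + (17/8)x^2 + 5/2


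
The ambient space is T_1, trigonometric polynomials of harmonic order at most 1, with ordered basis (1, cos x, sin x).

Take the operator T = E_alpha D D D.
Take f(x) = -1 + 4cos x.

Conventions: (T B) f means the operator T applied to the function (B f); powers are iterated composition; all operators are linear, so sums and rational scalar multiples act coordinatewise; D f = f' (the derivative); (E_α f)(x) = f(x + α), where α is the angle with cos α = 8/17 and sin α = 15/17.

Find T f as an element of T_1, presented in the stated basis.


D f = -4sin x
D D f = -4cos x
D D D f = 4sin x
E_alpha (D D D) f = (60/17)cos x + (32/17)sin x

g(x) = (60/17)cos x + (32/17)sin x


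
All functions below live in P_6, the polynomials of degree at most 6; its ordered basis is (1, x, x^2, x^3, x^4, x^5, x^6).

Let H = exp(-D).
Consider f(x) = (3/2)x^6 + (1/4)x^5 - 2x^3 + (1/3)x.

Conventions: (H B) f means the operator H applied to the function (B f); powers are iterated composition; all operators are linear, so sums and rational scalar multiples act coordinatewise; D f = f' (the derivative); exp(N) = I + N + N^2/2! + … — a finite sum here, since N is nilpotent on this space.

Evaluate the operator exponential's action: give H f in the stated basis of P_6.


order-1 term: -9x^5 - (5/4)x^4 + 6x^2 - 1/3
order-2 term: (45/2)x^4 + (5/2)x^3 - 6x
order-3 term: -30x^3 - (5/2)x^2 + 2
order-4 term: (45/2)x^2 + (5/4)x
order-5 term: -9x - 1/4
order-6 term: 3/2
the series for exp(-D) f terminates at order 6
exp(-D) f = (3/2)x^6 - (35/4)x^5 + (85/4)x^4 - (59/2)x^3 + 26x^2 - (161/12)x + 35/12

g(x) = (3/2)x^6 - (35/4)x^5 + (85/4)x^4 - (59/2)x^3 + 26x^2 - (161/12)x + 35/12


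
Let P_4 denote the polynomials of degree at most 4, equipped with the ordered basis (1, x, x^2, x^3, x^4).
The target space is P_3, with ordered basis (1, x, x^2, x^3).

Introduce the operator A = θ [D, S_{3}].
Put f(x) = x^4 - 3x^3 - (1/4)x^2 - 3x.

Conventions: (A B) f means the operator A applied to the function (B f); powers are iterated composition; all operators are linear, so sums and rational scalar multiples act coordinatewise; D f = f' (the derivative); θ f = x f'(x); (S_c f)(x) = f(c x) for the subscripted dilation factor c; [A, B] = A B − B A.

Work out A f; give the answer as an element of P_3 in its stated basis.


the result is g(x) = 648x^3 - 324x^2 - 3x

S_{3} f = 81x^4 - 81x^3 - (9/4)x^2 - 9x
D S_{3} f = 324x^3 - 243x^2 - (9/2)x - 9
D f = 4x^3 - 9x^2 - (1/2)x - 3
S_{3} D f = 108x^3 - 81x^2 - (3/2)x - 3
[D, S_{3}] f = 216x^3 - 162x^2 - 3x - 6
θ [D, S_{3}] f = 648x^3 - 324x^2 - 3x


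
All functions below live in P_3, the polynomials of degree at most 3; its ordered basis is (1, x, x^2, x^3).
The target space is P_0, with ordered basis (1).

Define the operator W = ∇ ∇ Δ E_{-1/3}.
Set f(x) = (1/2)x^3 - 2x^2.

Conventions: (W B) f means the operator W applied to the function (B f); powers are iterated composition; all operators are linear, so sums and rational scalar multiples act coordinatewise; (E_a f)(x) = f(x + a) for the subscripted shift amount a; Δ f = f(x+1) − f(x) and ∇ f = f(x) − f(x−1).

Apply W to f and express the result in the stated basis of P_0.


E_{-1/3} f = (1/2)x^3 - (5/2)x^2 + (3/2)x - 13/54
Δ E_{-1/3} f = (3/2)x^2 - (7/2)x - 1/2
∇ (Δ E_{-1/3}) f = 3x - 5
∇ ∇ (Δ E_{-1/3}) f = 3

the image equals g(x) = 3


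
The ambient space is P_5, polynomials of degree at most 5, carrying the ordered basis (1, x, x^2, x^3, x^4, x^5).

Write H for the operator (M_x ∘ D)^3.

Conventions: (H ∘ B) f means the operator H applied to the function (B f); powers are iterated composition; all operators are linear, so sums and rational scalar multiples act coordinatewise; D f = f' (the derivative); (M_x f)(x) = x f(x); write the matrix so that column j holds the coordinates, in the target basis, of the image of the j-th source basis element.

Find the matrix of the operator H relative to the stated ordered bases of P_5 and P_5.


image of 1: 0
image of x: x
image of x^2: 8x^2
image of x^3: 27x^3
image of x^4: 64x^4
image of x^5: 125x^5
each image's coordinates form column j of the matrix

the matrix is [[0, 0, 0, 0, 0, 0]; [0, 1, 0, 0, 0, 0]; [0, 0, 8, 0, 0, 0]; [0, 0, 0, 27, 0, 0]; [0, 0, 0, 0, 64, 0]; [0, 0, 0, 0, 0, 125]] (rows listed top to bottom)


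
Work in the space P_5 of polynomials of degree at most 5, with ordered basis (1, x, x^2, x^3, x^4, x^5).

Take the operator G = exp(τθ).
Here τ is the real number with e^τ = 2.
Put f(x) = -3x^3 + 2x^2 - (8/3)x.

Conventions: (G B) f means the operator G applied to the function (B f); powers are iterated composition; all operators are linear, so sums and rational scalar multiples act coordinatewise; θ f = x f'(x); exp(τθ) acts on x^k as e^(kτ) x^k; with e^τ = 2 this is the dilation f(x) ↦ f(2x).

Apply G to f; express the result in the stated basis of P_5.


the result is g(x) = -24x^3 + 8x^2 - (16/3)x

exp(τθ) x^k = e^(kτ) x^k; with e^τ = 2 this sends x^k to 2^k x^k
x ↦ 2 x
x^2 ↦ 4 x^2
x^3 ↦ 8 x^3
applying this coordinatewise to f: exp(τθ) f = -24x^3 + 8x^2 - (16/3)x


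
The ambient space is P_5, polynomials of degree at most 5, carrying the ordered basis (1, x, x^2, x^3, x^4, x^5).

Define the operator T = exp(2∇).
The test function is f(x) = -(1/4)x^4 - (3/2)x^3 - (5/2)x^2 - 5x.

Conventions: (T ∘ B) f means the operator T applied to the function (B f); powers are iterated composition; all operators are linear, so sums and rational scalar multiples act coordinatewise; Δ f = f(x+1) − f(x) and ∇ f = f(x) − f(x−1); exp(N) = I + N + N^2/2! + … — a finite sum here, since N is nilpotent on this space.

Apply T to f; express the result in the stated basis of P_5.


order-1 term: -2x^3 - 6x^2 - 3x - 15/2
order-2 term: -6x^2 - 6x + 1
order-3 term: -8x
order-4 term: -4
the series for exp(2∇) f terminates at order 4
exp(2∇) f = -(1/4)x^4 - (7/2)x^3 - (29/2)x^2 - 22x - 21/2

g(x) = -(1/4)x^4 - (7/2)x^3 - (29/2)x^2 - 22x - 21/2


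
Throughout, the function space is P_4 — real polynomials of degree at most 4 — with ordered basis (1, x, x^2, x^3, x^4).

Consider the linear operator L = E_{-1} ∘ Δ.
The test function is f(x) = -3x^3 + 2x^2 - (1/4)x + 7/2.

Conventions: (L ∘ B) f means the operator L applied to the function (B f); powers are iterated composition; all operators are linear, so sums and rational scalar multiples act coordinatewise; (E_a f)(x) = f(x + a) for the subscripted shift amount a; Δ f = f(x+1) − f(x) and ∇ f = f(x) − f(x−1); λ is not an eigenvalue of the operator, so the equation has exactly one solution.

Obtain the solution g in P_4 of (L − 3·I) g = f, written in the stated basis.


g(x) = x^3 + (1/3)x^2 - (25/36)x - 127/108

write g with unknown coordinates in the stated basis and equate coefficients in (L − 3·I) g = f
solving from the highest basis element down gives g = x^3 + (1/3)x^2 - (25/36)x - 127/108
check: L g = 3x^2 - (7/3)x - 1/36
so L g − 3·g = -3x^3 + 2x^2 - (1/4)x + 7/2 = f ✓


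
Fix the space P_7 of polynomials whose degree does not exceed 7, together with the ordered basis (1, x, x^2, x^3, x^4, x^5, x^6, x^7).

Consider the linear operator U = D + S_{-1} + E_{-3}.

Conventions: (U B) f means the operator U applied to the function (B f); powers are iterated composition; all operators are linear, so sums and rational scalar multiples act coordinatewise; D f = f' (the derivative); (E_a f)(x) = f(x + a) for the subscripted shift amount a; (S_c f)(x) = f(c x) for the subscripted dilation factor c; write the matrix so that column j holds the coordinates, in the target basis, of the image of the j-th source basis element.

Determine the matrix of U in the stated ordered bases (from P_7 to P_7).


image of 1: 2
image of x: -2
image of x^2: 2x^2 - 4x + 9
image of x^3: -6x^2 + 27x - 27
image of x^4: 2x^4 - 8x^3 + 54x^2 - 108x + 81
image of x^5: -10x^4 + 90x^3 - 270x^2 + 405x - 243
image of x^6: 2x^6 - 12x^5 + 135x^4 - 540x^3 + 1215x^2 - 1458x + 729
image of x^7: -14x^6 + 189x^5 - 945x^4 + 2835x^3 - 5103x^2 + 5103x - 2187
each image's coordinates form column j of the matrix

the matrix is [[2, -2, 9, -27, 81, -243, 729, -2187]; [0, 0, -4, 27, -108, 405, -1458, 5103]; [0, 0, 2, -6, 54, -270, 1215, -5103]; [0, 0, 0, 0, -8, 90, -540, 2835]; [0, 0, 0, 0, 2, -10, 135, -945]; [0, 0, 0, 0, 0, 0, -12, 189]; [0, 0, 0, 0, 0, 0, 2, -14]; [0, 0, 0, 0, 0, 0, 0, 0]] (rows listed top to bottom)


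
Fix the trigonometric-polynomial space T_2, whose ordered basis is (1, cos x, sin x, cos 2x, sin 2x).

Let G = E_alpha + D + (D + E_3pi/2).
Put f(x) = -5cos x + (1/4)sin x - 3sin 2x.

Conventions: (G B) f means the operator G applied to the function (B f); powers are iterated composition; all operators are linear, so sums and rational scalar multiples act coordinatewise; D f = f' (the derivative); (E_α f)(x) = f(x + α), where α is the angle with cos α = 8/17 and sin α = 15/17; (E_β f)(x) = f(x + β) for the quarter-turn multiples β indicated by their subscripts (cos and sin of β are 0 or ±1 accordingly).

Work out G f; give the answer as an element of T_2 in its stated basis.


the image equals g(x) = -(32/17)cos x + (162/17)sin x - (4188/289)cos 2x + (1350/289)sin 2x

E_alpha f = -(145/68)cos x + (77/17)sin x - (720/289)cos 2x + (483/289)sin 2x
D f = (1/4)cos x + 5sin x - 6cos 2x
D f = (1/4)cos x + 5sin x - 6cos 2x
E_3pi/2 f = -(1/4)cos x - 5sin x + 3sin 2x
(D + E_3pi/2) f = -6cos 2x + 3sin 2x
(E_alpha + D + (D + E_3pi/2)) f = -(32/17)cos x + (162/17)sin x - (4188/289)cos 2x + (1350/289)sin 2x


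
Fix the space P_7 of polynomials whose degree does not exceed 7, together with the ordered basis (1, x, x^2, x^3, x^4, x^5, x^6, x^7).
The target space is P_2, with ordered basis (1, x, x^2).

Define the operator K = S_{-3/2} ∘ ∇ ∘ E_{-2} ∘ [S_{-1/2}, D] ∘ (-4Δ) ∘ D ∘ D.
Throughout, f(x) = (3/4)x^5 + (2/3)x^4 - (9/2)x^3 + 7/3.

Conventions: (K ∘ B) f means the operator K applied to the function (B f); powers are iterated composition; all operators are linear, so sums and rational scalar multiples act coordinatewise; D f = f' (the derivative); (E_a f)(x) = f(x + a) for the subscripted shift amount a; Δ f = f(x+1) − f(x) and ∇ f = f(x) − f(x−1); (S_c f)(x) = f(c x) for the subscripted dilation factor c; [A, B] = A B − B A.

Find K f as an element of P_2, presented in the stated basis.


D f = (15/4)x^4 + (8/3)x^3 - (27/2)x^2
D D f = 15x^3 + 8x^2 - 27x
Δ (D ∘ D) f = 45x^2 + 61x - 4
(-4Δ) (D ∘ D) f = -180x^2 - 244x + 16
D (-4Δ) (D ∘ D) f = -360x - 244
S_{-1/2} D (-4Δ) (D ∘ D) f = 180x - 244
S_{-1/2} (-4Δ) (D ∘ D) f = -45x^2 + 122x + 16
D S_{-1/2} (-4Δ) (D ∘ D) f = -90x + 122
[S_{-1/2}, D] (-4Δ) (D ∘ D) f = 270x - 366
E_{-2} ([S_{-1/2}, D] ∘ (-4Δ)) (D ∘ D) f = 270x - 906
∇ E_{-2} ([S_{-1/2}, D] ∘ (-4Δ)) (D ∘ D) f = 270
S_{-3/2} (∇ ∘ E_{-2}) ([S_{-1/2}, D] ∘ (-4Δ)) (D ∘ D) f = 270

the result is g(x) = 270


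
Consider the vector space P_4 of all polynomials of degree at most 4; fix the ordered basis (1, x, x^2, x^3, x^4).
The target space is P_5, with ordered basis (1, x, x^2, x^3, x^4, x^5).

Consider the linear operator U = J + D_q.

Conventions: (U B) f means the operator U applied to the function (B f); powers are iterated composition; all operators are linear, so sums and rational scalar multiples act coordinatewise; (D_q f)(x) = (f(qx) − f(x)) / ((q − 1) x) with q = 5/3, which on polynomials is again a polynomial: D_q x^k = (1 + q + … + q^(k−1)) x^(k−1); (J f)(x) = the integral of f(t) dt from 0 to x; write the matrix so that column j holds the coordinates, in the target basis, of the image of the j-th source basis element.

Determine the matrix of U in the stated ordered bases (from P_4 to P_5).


image of 1: x
image of x: (1/2)x^2 + 1
image of x^2: (1/3)x^3 + (8/3)x
image of x^3: (1/4)x^4 + (49/9)x^2
image of x^4: (1/5)x^5 + (272/27)x^3
each image's coordinates form column j of the matrix

the matrix is [[0, 1, 0, 0, 0]; [1, 0, 8/3, 0, 0]; [0, 1/2, 0, 49/9, 0]; [0, 0, 1/3, 0, 272/27]; [0, 0, 0, 1/4, 0]; [0, 0, 0, 0, 1/5]] (rows listed top to bottom)


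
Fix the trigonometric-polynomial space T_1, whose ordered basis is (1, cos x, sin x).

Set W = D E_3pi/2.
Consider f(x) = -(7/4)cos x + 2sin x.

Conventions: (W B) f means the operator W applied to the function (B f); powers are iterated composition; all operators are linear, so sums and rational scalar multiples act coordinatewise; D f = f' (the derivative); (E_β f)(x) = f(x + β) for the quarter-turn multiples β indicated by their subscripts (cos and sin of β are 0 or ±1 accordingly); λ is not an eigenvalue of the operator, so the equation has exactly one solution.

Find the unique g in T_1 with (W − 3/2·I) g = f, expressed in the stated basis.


write g with unknown coordinates in the stated basis and equate coefficients in (W − 3/2·I) g = f
solving from the highest basis element down gives g = (7/2)cos x - 4sin x
check: W g = (7/2)cos x - 4sin x
so W g − 3/2·g = -(7/4)cos x + 2sin x = f ✓

the result is g(x) = (7/2)cos x - 4sin x


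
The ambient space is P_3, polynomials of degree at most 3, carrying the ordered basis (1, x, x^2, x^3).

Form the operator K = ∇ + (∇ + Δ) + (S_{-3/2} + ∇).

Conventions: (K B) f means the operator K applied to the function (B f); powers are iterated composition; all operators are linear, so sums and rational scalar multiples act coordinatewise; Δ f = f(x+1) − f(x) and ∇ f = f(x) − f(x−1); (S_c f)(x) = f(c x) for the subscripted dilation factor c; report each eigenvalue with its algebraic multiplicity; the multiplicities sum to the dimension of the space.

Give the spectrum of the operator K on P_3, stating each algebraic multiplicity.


image of 1: 1
image of x: -(3/2)x + 4
image of x^2: (9/4)x^2 + 8x - 2
image of x^3: -(27/8)x^3 + 12x^2 - 6x + 4
the matrix is upper triangular; its diagonal is (1, -3/2, 9/4, -27/8)
for a triangular matrix the eigenvalues are the diagonal entries, with algebraic multiplicity their repetition count

λ = -27/8 (multiplicity 1), λ = -3/2 (multiplicity 1), λ = 1 (multiplicity 1), λ = 9/4 (multiplicity 1)


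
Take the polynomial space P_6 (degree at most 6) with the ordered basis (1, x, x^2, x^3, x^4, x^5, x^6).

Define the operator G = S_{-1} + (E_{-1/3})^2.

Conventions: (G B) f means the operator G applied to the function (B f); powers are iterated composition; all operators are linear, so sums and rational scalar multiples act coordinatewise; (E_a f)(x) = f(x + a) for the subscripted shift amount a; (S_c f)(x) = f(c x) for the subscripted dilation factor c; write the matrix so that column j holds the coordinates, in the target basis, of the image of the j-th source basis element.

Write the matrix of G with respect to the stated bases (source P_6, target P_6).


the matrix is [[2, -2/3, 4/9, -8/27, 16/81, -32/243, 64/729]; [0, 0, -4/3, 4/3, -32/27, 80/81, -64/81]; [0, 0, 2, -2, 8/3, -80/27, 80/27]; [0, 0, 0, 0, -8/3, 40/9, -160/27]; [0, 0, 0, 0, 2, -10/3, 20/3]; [0, 0, 0, 0, 0, 0, -4]; [0, 0, 0, 0, 0, 0, 2]] (rows listed top to bottom)

image of 1: 2
image of x: -2/3
image of x^2: 2x^2 - (4/3)x + 4/9
image of x^3: -2x^2 + (4/3)x - 8/27
image of x^4: 2x^4 - (8/3)x^3 + (8/3)x^2 - (32/27)x + 16/81
image of x^5: -(10/3)x^4 + (40/9)x^3 - (80/27)x^2 + (80/81)x - 32/243
image of x^6: 2x^6 - 4x^5 + (20/3)x^4 - (160/27)x^3 + (80/27)x^2 - (64/81)x + 64/729
each image's coordinates form column j of the matrix


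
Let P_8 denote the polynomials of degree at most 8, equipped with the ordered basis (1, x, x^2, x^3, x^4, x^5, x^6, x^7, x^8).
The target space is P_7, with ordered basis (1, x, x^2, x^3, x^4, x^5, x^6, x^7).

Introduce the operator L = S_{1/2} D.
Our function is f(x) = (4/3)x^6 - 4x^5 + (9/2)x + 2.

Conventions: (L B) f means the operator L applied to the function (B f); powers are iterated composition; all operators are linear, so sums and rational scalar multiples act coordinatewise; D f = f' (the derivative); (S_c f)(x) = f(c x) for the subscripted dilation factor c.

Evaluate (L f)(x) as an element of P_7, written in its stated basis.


the result is g(x) = (1/4)x^5 - (5/4)x^4 + 9/2

D f = 8x^5 - 20x^4 + 9/2
S_{1/2} D f = (1/4)x^5 - (5/4)x^4 + 9/2


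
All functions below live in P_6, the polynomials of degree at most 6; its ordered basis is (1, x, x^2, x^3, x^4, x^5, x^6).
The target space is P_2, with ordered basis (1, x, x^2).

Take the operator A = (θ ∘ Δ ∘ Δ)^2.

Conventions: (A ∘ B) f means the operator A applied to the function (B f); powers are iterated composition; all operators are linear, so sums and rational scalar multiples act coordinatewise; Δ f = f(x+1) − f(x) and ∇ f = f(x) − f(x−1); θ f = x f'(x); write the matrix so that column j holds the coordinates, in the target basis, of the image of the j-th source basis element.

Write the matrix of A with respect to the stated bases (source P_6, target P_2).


the matrix is [[0, 0, 0, 0, 0, 0, 0]; [0, 0, 0, 0, 0, 360, 5040]; [0, 0, 0, 0, 0, 0, 2880]] (rows listed top to bottom)

image of 1: 0
image of x: 0
image of x^2: 0
image of x^3: 0
image of x^4: 0
image of x^5: 360x
image of x^6: 2880x^2 + 5040x
each image's coordinates form column j of the matrix


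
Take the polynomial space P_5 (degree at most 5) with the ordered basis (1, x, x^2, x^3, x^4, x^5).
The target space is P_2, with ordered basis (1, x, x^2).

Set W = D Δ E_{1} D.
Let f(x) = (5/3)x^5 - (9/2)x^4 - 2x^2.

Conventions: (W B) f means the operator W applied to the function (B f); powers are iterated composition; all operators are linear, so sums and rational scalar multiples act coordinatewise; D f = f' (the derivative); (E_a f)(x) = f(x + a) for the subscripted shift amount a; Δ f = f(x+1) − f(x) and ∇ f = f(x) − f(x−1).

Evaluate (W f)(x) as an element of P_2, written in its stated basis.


the result is g(x) = 100x^2 + 192x + 214/3

D f = (25/3)x^4 - 18x^3 - 4x
E_{1} D f = (25/3)x^4 + (46/3)x^3 - 4x^2 - (74/3)x - 41/3
Δ E_{1} D f = (100/3)x^3 + 96x^2 + (214/3)x - 5
D Δ E_{1} D f = 100x^2 + 192x + 214/3


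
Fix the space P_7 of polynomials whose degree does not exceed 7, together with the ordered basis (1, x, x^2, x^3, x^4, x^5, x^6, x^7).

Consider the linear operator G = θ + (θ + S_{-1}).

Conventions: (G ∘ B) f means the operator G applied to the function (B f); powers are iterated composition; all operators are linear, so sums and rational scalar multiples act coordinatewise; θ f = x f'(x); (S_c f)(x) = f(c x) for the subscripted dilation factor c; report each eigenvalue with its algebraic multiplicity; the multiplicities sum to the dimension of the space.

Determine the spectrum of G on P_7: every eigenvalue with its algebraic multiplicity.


image of 1: 1
image of x: x
image of x^2: 5x^2
image of x^3: 5x^3
image of x^4: 9x^4
image of x^5: 9x^5
image of x^6: 13x^6
image of x^7: 13x^7
the matrix is upper triangular; its diagonal is (1, 1, 5, 5, 9, 9, 13, 13)
for a triangular matrix the eigenvalues are the diagonal entries, with algebraic multiplicity their repetition count

λ = 1 (multiplicity 2), λ = 5 (multiplicity 2), λ = 9 (multiplicity 2), λ = 13 (multiplicity 2)


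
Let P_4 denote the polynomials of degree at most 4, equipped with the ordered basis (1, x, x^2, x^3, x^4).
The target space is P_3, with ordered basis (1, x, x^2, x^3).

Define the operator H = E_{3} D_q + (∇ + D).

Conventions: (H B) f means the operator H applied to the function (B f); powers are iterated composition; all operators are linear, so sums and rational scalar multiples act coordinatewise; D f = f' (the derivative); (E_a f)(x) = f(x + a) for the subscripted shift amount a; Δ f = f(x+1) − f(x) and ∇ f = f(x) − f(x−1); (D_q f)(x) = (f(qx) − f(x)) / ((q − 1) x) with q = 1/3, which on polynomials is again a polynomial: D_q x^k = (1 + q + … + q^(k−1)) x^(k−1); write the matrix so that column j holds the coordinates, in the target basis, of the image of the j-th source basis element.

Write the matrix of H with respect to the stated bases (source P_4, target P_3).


image of 1: 0
image of x: 3
image of x^2: (16/3)x + 3
image of x^3: (67/9)x^2 + (17/3)x + 14
image of x^4: (256/27)x^3 + (22/3)x^2 + 44x + 39
each image's coordinates form column j of the matrix

the matrix is [[0, 3, 3, 14, 39]; [0, 0, 16/3, 17/3, 44]; [0, 0, 0, 67/9, 22/3]; [0, 0, 0, 0, 256/27]] (rows listed top to bottom)


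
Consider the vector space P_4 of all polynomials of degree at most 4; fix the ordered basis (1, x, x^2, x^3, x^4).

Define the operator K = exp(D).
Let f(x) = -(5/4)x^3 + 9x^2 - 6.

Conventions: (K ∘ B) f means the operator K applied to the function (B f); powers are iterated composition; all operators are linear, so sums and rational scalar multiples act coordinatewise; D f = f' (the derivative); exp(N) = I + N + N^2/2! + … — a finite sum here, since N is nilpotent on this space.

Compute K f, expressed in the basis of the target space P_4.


the image equals g(x) = -(5/4)x^3 + (21/4)x^2 + (57/4)x + 7/4

order-1 term: -(15/4)x^2 + 18x
order-2 term: -(15/4)x + 9
order-3 term: -5/4
the series for exp(D) f terminates at order 3
exp(D) f = -(5/4)x^3 + (21/4)x^2 + (57/4)x + 7/4


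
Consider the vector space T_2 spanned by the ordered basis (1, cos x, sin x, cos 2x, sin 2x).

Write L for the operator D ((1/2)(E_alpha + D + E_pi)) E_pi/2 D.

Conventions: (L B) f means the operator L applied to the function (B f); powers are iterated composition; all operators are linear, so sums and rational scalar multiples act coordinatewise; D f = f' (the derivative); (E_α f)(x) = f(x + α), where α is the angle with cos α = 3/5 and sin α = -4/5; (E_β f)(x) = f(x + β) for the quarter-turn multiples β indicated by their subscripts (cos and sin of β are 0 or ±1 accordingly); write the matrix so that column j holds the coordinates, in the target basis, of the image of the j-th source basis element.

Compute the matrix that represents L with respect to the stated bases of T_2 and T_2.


the matrix is [[0, 0, 0, 0, 0]; [0, 1/10, 1/5, 0, 0]; [0, -1/5, 1/10, 0, 0]; [0, 0, 0, 36/25, 52/25]; [0, 0, 0, -52/25, 36/25]] (rows listed top to bottom)

image of 1: 0
image of cos x: (1/10)cos x - (1/5)sin x
image of sin x: (1/5)cos x + (1/10)sin x
image of cos 2x: (36/25)cos 2x - (52/25)sin 2x
image of sin 2x: (52/25)cos 2x + (36/25)sin 2x
each image's coordinates form column j of the matrix


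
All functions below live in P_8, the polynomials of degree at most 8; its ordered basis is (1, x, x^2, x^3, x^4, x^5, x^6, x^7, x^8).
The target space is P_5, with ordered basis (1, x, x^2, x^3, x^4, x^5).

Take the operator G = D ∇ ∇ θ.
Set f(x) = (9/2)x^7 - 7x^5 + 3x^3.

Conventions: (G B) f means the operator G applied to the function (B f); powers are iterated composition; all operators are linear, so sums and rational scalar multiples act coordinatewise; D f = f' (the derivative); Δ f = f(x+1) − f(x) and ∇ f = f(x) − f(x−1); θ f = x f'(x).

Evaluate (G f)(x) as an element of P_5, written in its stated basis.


θ f = (63/2)x^7 - 35x^5 + 9x^3
∇ θ f = (441/2)x^6 - (1323/2)x^5 + (1855/2)x^4 - (1505/2)x^3 + (677/2)x^2 - (145/2)x + 11/2
∇ ∇ θ f = 1323x^5 - 6615x^4 + 14735x^3 - 17745x^2 + 11275x - 2973
D (∇ ∇ θ) f = 6615x^4 - 26460x^3 + 44205x^2 - 35490x + 11275

the result is g(x) = 6615x^4 - 26460x^3 + 44205x^2 - 35490x + 11275


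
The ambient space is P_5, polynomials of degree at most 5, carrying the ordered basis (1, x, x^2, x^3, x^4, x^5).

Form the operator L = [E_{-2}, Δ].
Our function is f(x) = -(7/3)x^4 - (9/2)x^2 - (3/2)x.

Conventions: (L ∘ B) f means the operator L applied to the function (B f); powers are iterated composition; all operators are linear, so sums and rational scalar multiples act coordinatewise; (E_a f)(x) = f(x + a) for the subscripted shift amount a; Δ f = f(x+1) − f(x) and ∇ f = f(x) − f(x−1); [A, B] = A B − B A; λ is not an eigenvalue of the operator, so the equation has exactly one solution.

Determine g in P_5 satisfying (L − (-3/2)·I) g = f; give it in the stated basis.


write g with unknown coordinates in the stated basis and equate coefficients in (L − (-3/2)·I) g = f
solving from the highest basis element down gives g = -(14/9)x^4 - 3x^2 - x
check: L g = 0
so L g − (-3/2)·g = -(7/3)x^4 - (9/2)x^2 - (3/2)x = f ✓

the result is g(x) = -(14/9)x^4 - 3x^2 - x


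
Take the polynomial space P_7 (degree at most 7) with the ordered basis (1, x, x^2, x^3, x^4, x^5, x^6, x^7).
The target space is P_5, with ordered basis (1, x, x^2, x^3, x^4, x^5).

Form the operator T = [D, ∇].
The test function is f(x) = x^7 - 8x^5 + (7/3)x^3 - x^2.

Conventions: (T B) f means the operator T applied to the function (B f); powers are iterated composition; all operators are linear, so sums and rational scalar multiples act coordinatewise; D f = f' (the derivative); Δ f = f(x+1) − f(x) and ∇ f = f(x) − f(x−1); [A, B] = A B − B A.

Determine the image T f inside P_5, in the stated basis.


∇ f = 7x^6 - 21x^5 - 5x^4 + 45x^3 - 52x^2 + 24x - 11/3
D ∇ f = 42x^5 - 105x^4 - 20x^3 + 135x^2 - 104x + 24
D f = 7x^6 - 40x^4 + 7x^2 - 2x
∇ D f = 42x^5 - 105x^4 - 20x^3 + 135x^2 - 104x + 24
[D, ∇] f = 0

the result is g(x) = 0


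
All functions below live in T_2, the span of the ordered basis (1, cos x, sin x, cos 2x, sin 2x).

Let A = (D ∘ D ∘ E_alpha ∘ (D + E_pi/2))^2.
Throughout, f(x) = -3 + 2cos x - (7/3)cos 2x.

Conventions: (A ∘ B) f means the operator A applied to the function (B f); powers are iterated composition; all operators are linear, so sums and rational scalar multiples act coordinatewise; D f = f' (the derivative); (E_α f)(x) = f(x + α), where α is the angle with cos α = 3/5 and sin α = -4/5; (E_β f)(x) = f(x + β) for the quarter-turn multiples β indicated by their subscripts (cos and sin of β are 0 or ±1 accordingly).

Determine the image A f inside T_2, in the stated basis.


g(x) = (56/25)cos x - (192/25)sin x - (4368/25)cos 2x + (4928/75)sin 2x

D f = -2sin x + (14/3)sin 2x
E_pi/2 f = -3 - 2sin x + (7/3)cos 2x
(D + E_pi/2) f = -3 - 4sin x + (7/3)cos 2x + (14/3)sin 2x
E_alpha (D + E_pi/2) f = -3 + (16/5)cos x - (12/5)sin x - (77/15)cos 2x + (14/15)sin 2x
D E_alpha (D + E_pi/2) f = -(12/5)cos x - (16/5)sin x + (28/15)cos 2x + (154/15)sin 2x
D (D ∘ E_alpha) (D + E_pi/2) f = -(16/5)cos x + (12/5)sin x + (308/15)cos 2x - (56/15)sin 2x
D (D ∘ D ∘ E_alpha ∘ (D + E_pi/2)) f = (12/5)cos x + (16/5)sin x - (112/15)cos 2x - (616/15)sin 2x
E_pi/2 (D ∘ D ∘ E_alpha ∘ (D + E_pi/2)) f = (12/5)cos x + (16/5)sin x - (308/15)cos 2x + (56/15)sin 2x
(D + E_pi/2) (D ∘ D ∘ E_alpha ∘ (D + E_pi/2)) f = (24/5)cos x + (32/5)sin x - 28cos 2x - (112/3)sin 2x
E_alpha (D + E_pi/2) (D ∘ D ∘ E_alpha ∘ (D + E_pi/2)) f = -(56/25)cos x + (192/25)sin x + (1092/25)cos 2x - (1232/75)sin 2x
D E_alpha (D + E_pi/2) (D ∘ D ∘ E_alpha ∘ (D + E_pi/2)) f = (192/25)cos x + (56/25)sin x - (2464/75)cos 2x - (2184/25)sin 2x
D (D ∘ E_alpha) (D + E_pi/2) (D ∘ D ∘ E_alpha ∘ (D + E_pi/2)) f = (56/25)cos x - (192/25)sin x - (4368/25)cos 2x + (4928/75)sin 2x


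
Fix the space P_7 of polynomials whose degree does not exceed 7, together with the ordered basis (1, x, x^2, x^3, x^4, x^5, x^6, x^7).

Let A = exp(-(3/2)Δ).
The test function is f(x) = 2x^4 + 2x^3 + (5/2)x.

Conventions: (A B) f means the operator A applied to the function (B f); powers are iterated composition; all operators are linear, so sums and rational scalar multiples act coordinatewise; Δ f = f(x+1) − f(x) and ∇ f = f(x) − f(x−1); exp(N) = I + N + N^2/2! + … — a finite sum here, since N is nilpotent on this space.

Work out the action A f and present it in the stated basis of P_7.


order-1 term: -12x^3 - 27x^2 - 21x - 39/4
order-2 term: 27x^2 + (135/2)x + 45
order-3 term: -27x - 189/4
order-4 term: 81/8
the series for exp(-(3/2)Δ) f terminates at order 4
exp(-(3/2)Δ) f = 2x^4 - 10x^3 + 22x - 15/8

the result is g(x) = 2x^4 - 10x^3 + 22x - 15/8


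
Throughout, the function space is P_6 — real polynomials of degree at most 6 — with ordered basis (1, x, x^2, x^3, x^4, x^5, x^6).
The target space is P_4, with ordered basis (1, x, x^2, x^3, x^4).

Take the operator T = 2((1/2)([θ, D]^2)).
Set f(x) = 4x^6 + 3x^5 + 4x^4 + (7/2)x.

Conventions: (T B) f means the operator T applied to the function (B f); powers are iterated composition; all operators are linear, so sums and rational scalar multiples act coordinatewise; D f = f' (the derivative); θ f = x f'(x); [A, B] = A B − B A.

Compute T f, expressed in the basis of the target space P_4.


D f = 24x^5 + 15x^4 + 16x^3 + 7/2
θ D f = 120x^5 + 60x^4 + 48x^3
θ f = 24x^6 + 15x^5 + 16x^4 + (7/2)x
D θ f = 144x^5 + 75x^4 + 64x^3 + 7/2
[θ, D] f = -24x^5 - 15x^4 - 16x^3 - 7/2
D [θ, D] f = -120x^4 - 60x^3 - 48x^2
θ D [θ, D] f = -480x^4 - 180x^3 - 96x^2
θ [θ, D] f = -120x^5 - 60x^4 - 48x^3
D θ [θ, D] f = -600x^4 - 240x^3 - 144x^2
[θ, D] [θ, D] f = 120x^4 + 60x^3 + 48x^2
((1/2)([θ, D]^2)) f = 60x^4 + 30x^3 + 24x^2
(2((1/2)([θ, D]^2))) f = 120x^4 + 60x^3 + 48x^2

g(x) = 120x^4 + 60x^3 + 48x^2


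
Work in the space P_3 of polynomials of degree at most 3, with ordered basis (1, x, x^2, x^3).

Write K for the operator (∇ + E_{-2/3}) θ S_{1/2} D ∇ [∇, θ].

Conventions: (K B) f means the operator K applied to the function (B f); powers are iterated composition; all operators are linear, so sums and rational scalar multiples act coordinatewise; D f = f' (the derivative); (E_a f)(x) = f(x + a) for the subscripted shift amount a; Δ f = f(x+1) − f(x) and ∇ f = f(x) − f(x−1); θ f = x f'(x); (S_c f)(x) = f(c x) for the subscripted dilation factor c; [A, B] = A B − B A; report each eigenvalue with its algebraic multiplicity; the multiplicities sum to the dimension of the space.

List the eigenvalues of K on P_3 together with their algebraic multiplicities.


image of 1: 0
image of x: 0
image of x^2: 0
image of x^3: 0
the matrix is upper triangular; its diagonal is (0, 0, 0, 0)
for a triangular matrix the eigenvalues are the diagonal entries, with algebraic multiplicity their repetition count

λ = 0 (multiplicity 4)


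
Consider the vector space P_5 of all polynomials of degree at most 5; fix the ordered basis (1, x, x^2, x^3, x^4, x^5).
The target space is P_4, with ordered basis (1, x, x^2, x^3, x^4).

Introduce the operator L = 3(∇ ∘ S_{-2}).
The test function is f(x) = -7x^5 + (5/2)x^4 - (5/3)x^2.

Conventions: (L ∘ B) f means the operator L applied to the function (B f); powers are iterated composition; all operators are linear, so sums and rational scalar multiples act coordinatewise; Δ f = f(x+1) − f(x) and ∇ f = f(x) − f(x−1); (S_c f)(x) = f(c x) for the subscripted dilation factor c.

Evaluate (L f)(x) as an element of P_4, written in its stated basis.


S_{-2} f = 224x^5 + 40x^4 - (20/3)x^2
∇ S_{-2} f = 1120x^4 - 2080x^3 + 2000x^2 - (2920/3)x + 572/3
(3(∇ ∘ S_{-2})) f = 3360x^4 - 6240x^3 + 6000x^2 - 2920x + 572

the result is g(x) = 3360x^4 - 6240x^3 + 6000x^2 - 2920x + 572


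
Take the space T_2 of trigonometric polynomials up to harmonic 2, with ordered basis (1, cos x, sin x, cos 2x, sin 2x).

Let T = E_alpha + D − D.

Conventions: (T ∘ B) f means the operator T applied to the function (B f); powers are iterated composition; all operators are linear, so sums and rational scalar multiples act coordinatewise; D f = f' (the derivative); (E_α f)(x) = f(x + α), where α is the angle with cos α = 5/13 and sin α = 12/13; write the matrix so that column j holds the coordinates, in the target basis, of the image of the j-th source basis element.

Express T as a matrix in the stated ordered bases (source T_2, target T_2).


image of 1: 1
image of cos x: (5/13)cos x - (12/13)sin x
image of sin x: (12/13)cos x + (5/13)sin x
image of cos 2x: -(119/169)cos 2x - (120/169)sin 2x
image of sin 2x: (120/169)cos 2x - (119/169)sin 2x
each image's coordinates form column j of the matrix

the matrix is [[1, 0, 0, 0, 0]; [0, 5/13, 12/13, 0, 0]; [0, -12/13, 5/13, 0, 0]; [0, 0, 0, -119/169, 120/169]; [0, 0, 0, -120/169, -119/169]] (rows listed top to bottom)


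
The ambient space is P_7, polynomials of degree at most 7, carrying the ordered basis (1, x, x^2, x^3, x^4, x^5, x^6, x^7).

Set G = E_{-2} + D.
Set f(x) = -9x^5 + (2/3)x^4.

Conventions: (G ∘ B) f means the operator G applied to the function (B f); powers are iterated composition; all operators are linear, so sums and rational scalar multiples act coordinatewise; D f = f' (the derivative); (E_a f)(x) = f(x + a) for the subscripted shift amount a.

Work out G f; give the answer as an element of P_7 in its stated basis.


E_{-2} f = -9x^5 + (272/3)x^4 - (1096/3)x^3 + 736x^2 - (2224/3)x + 896/3
D f = -45x^4 + (8/3)x^3
(E_{-2} + D) f = -9x^5 + (137/3)x^4 - (1088/3)x^3 + 736x^2 - (2224/3)x + 896/3

the result is g(x) = -9x^5 + (137/3)x^4 - (1088/3)x^3 + 736x^2 - (2224/3)x + 896/3


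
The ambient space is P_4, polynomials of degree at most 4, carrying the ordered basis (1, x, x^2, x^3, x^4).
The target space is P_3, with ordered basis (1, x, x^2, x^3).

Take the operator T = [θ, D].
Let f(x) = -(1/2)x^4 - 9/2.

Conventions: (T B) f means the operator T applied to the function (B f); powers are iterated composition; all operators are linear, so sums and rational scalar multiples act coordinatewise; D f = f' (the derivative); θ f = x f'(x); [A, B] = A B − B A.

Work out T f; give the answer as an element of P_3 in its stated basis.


the image equals g(x) = 2x^3

D f = -2x^3
θ D f = -6x^3
θ f = -2x^4
D θ f = -8x^3
[θ, D] f = 2x^3


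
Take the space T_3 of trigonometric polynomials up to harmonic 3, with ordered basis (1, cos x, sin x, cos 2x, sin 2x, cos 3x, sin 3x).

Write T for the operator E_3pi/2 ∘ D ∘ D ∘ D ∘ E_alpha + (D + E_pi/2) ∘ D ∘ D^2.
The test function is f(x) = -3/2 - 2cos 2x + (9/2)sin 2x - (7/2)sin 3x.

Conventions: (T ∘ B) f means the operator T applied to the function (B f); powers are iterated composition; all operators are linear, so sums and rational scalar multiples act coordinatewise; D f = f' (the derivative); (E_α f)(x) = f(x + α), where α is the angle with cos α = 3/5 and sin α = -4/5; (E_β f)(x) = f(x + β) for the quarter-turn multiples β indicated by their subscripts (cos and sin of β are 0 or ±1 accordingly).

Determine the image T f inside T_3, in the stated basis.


E_alpha f = -3/2 - (94/25)cos 2x - (159/50)sin 2x + (154/125)cos 3x + (819/250)sin 3x
D E_alpha f = -(159/25)cos 2x + (188/25)sin 2x + (2457/250)cos 3x - (462/125)sin 3x
D D E_alpha f = (376/25)cos 2x + (318/25)sin 2x - (1386/125)cos 3x - (7371/250)sin 3x
D D D E_alpha f = (636/25)cos 2x - (752/25)sin 2x - (22113/250)cos 3x + (4158/125)sin 3x
E_3pi/2 (D ∘ D ∘ D) E_alpha f = -(636/25)cos 2x + (752/25)sin 2x + (4158/125)cos 3x + (22113/250)sin 3x
D f = 9cos 2x + 4sin 2x - (21/2)cos 3x
D D f = 8cos 2x - 18sin 2x + (63/2)sin 3x
D D^2 f = -36cos 2x - 16sin 2x + (189/2)cos 3x
D D D^2 f = -32cos 2x + 72sin 2x - (567/2)sin 3x
E_pi/2 D D^2 f = 36cos 2x + 16sin 2x + (189/2)sin 3x
(D + E_pi/2) D D^2 f = 4cos 2x + 88sin 2x - 189sin 3x
(E_3pi/2 ∘ D ∘ D ∘ D ∘ E_alpha + (D + E_pi/2) ∘ D ∘ D^2) f = -(536/25)cos 2x + (2952/25)sin 2x + (4158/125)cos 3x - (25137/250)sin 3x

g(x) = -(536/25)cos 2x + (2952/25)sin 2x + (4158/125)cos 3x - (25137/250)sin 3x


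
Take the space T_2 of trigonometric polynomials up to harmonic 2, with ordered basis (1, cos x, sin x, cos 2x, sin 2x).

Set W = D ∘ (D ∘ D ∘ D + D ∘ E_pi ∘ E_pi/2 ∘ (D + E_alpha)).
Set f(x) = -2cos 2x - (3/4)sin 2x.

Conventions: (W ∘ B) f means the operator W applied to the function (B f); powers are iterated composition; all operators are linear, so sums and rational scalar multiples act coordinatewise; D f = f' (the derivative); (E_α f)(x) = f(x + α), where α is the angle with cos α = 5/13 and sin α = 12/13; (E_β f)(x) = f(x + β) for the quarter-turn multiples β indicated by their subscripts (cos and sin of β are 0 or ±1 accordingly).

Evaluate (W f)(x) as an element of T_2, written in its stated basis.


g(x) = -(5830/169)cos 2x + (1993/169)sin 2x

D f = -(3/2)cos 2x + 4sin 2x
D D f = 8cos 2x + 3sin 2x
D D D f = 6cos 2x - 16sin 2x
D f = -(3/2)cos 2x + 4sin 2x
E_alpha f = (148/169)cos 2x + (1317/676)sin 2x
(D + E_alpha) f = -(211/338)cos 2x + (4021/676)sin 2x
E_pi/2 (D + E_alpha) f = (211/338)cos 2x - (4021/676)sin 2x
E_pi E_pi/2 (D + E_alpha) f = (211/338)cos 2x - (4021/676)sin 2x
D (E_pi ∘ E_pi/2) (D + E_alpha) f = -(4021/338)cos 2x - (211/169)sin 2x
(D ∘ D ∘ D + D ∘ E_pi ∘ E_pi/2 ∘ (D + E_alpha)) f = -(1993/338)cos 2x - (2915/169)sin 2x
D (D ∘ D ∘ D + D ∘ E_pi ∘ E_pi/2 ∘ (D + E_alpha)) f = -(5830/169)cos 2x + (1993/169)sin 2x


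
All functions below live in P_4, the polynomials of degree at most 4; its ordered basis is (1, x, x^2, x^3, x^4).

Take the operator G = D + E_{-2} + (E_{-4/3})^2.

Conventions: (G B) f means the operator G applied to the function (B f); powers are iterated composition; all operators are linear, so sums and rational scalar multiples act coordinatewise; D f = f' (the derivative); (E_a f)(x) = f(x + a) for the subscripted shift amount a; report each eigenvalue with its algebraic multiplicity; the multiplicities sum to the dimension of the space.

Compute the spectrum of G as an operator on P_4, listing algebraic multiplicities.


image of 1: 2
image of x: 2x - 11/3
image of x^2: 2x^2 - (22/3)x + 100/9
image of x^3: 2x^3 - 11x^2 + (100/3)x - 728/27
image of x^4: 2x^4 - (44/3)x^3 + (200/3)x^2 - (2912/27)x + 5392/81
the matrix is upper triangular; its diagonal is (2, 2, 2, 2, 2)
for a triangular matrix the eigenvalues are the diagonal entries, with algebraic multiplicity their repetition count

λ = 2 (multiplicity 5)


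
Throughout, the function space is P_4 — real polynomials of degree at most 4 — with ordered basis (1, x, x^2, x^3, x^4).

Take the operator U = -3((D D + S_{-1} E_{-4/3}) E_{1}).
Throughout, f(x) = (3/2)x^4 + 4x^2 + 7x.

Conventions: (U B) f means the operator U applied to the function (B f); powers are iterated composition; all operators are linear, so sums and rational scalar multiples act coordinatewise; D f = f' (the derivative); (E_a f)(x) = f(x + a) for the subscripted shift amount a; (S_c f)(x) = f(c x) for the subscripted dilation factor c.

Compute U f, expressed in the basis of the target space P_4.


E_{1} f = (3/2)x^4 + 6x^3 + 13x^2 + 21x + 25/2
D E_{1} f = 6x^3 + 18x^2 + 26x + 21
D D E_{1} f = 18x^2 + 36x + 26
E_{-4/3} E_{1} f = (3/2)x^4 - 2x^3 + 5x^2 + (37/9)x - 101/54
S_{-1} E_{-4/3} E_{1} f = (3/2)x^4 + 2x^3 + 5x^2 - (37/9)x - 101/54
(D D + S_{-1} E_{-4/3}) E_{1} f = (3/2)x^4 + 2x^3 + 23x^2 + (287/9)x + 1303/54
(-3((D D + S_{-1} E_{-4/3}) E_{1})) f = -(9/2)x^4 - 6x^3 - 69x^2 - (287/3)x - 1303/18

the image equals g(x) = -(9/2)x^4 - 6x^3 - 69x^2 - (287/3)x - 1303/18
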